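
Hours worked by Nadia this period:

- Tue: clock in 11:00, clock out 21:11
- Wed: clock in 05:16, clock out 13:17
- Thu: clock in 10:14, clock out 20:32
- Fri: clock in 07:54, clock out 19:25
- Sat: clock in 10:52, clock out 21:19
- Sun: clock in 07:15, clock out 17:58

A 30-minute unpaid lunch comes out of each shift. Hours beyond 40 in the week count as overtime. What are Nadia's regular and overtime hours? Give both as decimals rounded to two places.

Tue: 11:00–21:11 = 10 h 11 min; less 30 min break → 9 h 41 min
Wed: 05:16–13:17 = 8 h 1 min; less 30 min break → 7 h 31 min
Thu: 10:14–20:32 = 10 h 18 min; less 30 min break → 9 h 48 min
Fri: 07:54–19:25 = 11 h 31 min; less 30 min break → 11 h 1 min
Sat: 10:52–21:19 = 10 h 27 min; less 30 min break → 9 h 57 min
Sun: 07:15–17:58 = 10 h 43 min; less 30 min break → 10 h 13 min
Total worked: 58 h 11 min = 58.18 h.
Threshold 40 h → overtime 18 h 11 min, regular 40 h 0 min.

Regular 40.00 hours, overtime 18.18 hours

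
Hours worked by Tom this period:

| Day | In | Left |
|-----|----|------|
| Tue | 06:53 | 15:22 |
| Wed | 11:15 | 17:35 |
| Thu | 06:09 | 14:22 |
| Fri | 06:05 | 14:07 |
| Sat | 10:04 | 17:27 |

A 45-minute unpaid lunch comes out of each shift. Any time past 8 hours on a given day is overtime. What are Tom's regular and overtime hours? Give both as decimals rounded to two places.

Regular 34.70 hours, overtime 0.00 hours

Tue: 06:53–15:22 = 8 h 29 min; less 45 min break → 7 h 44 min
Wed: 11:15–17:35 = 6 h 20 min; less 45 min break → 5 h 35 min
Thu: 06:09–14:22 = 8 h 13 min; less 45 min break → 7 h 28 min
Fri: 06:05–14:07 = 8 h 2 min; less 45 min break → 7 h 17 min
Sat: 10:04–17:27 = 7 h 23 min; less 45 min break → 6 h 38 min
Tue reg 7 h 44 min / OT 0 h 0 min; Wed reg 5 h 35 min / OT 0 h 0 min; Thu reg 7 h 28 min / OT 0 h 0 min; Fri reg 7 h 17 min / OT 0 h 0 min; Sat reg 6 h 38 min / OT 0 h 0 min.
Totals: regular 34 h 42 min, overtime 0 h 0 min.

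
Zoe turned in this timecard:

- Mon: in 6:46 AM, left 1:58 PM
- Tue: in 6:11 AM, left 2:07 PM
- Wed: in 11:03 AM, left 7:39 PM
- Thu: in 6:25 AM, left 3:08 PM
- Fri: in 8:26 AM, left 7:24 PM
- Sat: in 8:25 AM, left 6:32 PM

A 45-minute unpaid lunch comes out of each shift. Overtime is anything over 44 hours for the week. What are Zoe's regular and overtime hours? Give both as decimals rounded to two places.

Regular 44.00 hours, overtime 5.03 hours

Mon: 6:46 AM–1:58 PM = 7 h 12 min; less 45 min break → 6 h 27 min
Tue: 6:11 AM–2:07 PM = 7 h 56 min; less 45 min break → 7 h 11 min
Wed: 11:03 AM–7:39 PM = 8 h 36 min; less 45 min break → 7 h 51 min
Thu: 6:25 AM–3:08 PM = 8 h 43 min; less 45 min break → 7 h 58 min
Fri: 8:26 AM–7:24 PM = 10 h 58 min; less 45 min break → 10 h 13 min
Sat: 8:25 AM–6:32 PM = 10 h 7 min; less 45 min break → 9 h 22 min
Total worked: 49 h 2 min = 49.03 h.
Threshold 44 h → overtime 5 h 2 min, regular 44 h 0 min.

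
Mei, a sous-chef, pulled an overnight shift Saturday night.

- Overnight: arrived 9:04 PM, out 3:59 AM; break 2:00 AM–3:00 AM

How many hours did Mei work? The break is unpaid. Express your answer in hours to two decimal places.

5.92 hours

Overnight: 9:04 PM → midnight = 2 h 56 min; midnight → 3:59 AM = 3 h 59 min; span 6 h 55 min; less 60 min break → 5 h 55 min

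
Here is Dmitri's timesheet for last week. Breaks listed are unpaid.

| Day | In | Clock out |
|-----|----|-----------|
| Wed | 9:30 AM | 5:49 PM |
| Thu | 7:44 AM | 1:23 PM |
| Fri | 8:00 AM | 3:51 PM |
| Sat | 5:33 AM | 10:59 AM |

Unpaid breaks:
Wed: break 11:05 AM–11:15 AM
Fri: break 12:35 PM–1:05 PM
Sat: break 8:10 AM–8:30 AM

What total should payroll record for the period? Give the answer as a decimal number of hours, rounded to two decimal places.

Wed: 9:30 AM–5:49 PM = 8 h 19 min; less 10 min break → 8 h 9 min
Thu: 7:44 AM–1:23 PM = 5 h 39 min
Fri: 8:00 AM–3:51 PM = 7 h 51 min; less 30 min break → 7 h 21 min
Sat: 5:33 AM–10:59 AM = 5 h 26 min; less 20 min break → 5 h 6 min
Total: 8 h 9 min + 5 h 39 min + 7 h 21 min + 5 h 6 min = 26 h 15 min.

26.25 hours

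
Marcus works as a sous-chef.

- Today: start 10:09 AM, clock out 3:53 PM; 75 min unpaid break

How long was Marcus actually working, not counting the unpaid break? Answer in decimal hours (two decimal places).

Today: 10:09 AM–3:53 PM = 5 h 44 min; less 75 min break → 4 h 29 min

4.48 hours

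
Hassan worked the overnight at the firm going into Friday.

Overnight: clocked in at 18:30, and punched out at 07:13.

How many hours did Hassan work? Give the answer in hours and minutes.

Overnight: 18:30 → midnight = 5 h 30 min; midnight → 07:13 = 7 h 13 min; span 12 h 43 min

12 h 43 min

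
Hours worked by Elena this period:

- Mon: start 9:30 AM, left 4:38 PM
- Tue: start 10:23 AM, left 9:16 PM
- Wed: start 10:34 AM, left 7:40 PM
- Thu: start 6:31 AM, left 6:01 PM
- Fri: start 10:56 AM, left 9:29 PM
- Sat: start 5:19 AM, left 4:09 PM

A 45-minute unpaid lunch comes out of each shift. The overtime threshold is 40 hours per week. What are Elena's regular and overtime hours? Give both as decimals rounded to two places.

Mon: 9:30 AM–4:38 PM = 7 h 8 min; less 45 min break → 6 h 23 min
Tue: 10:23 AM–9:16 PM = 10 h 53 min; less 45 min break → 10 h 8 min
Wed: 10:34 AM–7:40 PM = 9 h 6 min; less 45 min break → 8 h 21 min
Thu: 6:31 AM–6:01 PM = 11 h 30 min; less 45 min break → 10 h 45 min
Fri: 10:56 AM–9:29 PM = 10 h 33 min; less 45 min break → 9 h 48 min
Sat: 5:19 AM–4:09 PM = 10 h 50 min; less 45 min break → 10 h 5 min
Total worked: 55 h 30 min = 55.50 h.
Threshold 40 h → overtime 15 h 30 min, regular 40 h 0 min.

Regular 40.00 hours, overtime 15.50 hours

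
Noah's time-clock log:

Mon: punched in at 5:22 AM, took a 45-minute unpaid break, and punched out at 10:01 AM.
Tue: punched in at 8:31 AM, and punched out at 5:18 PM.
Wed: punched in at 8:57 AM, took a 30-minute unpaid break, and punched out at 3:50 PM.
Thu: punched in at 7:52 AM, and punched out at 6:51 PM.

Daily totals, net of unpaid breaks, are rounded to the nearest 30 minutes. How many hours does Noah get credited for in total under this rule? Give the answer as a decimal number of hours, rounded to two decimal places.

30.50 hours

Mon: 5:22 AM–10:01 AM = 4 h 39 min − 45 min = 3 h 54 min → rounds to 4 h 0 min
Tue: 8:31 AM–5:18 PM = 8 h 47 min → rounds to 9 h 0 min
Wed: 8:57 AM–3:50 PM = 6 h 53 min − 30 min = 6 h 23 min → rounds to 6 h 30 min
Thu: 7:52 AM–6:51 PM = 10 h 59 min → rounds to 11 h 0 min
Total credited: 30 h 30 min.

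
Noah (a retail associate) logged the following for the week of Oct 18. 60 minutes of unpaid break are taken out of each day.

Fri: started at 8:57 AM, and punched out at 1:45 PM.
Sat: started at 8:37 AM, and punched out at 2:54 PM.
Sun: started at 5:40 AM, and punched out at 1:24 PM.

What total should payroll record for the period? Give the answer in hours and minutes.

15 h 49 min

Fri: 8:57 AM–1:45 PM = 4 h 48 min; less 60 min break → 3 h 48 min
Sat: 8:37 AM–2:54 PM = 6 h 17 min; less 60 min break → 5 h 17 min
Sun: 5:40 AM–1:24 PM = 7 h 44 min; less 60 min break → 6 h 44 min
Total: 3 h 48 min + 5 h 17 min + 6 h 44 min = 15 h 49 min.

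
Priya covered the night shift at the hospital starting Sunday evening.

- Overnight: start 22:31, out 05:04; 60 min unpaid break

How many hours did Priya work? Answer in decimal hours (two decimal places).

Overnight: 22:31 → midnight = 1 h 29 min; midnight → 05:04 = 5 h 4 min; span 6 h 33 min; less 60 min break → 5 h 33 min

5.55 hours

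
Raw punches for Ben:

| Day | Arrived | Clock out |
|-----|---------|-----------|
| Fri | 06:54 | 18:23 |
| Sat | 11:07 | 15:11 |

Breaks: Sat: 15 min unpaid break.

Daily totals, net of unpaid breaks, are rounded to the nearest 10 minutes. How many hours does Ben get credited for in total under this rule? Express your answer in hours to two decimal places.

15.33 hours

Fri: 06:54–18:23 = 11 h 29 min → rounds to 11 h 30 min
Sat: 11:07–15:11 = 4 h 4 min − 15 min = 3 h 49 min → rounds to 3 h 50 min
Total credited: 15 h 20 min.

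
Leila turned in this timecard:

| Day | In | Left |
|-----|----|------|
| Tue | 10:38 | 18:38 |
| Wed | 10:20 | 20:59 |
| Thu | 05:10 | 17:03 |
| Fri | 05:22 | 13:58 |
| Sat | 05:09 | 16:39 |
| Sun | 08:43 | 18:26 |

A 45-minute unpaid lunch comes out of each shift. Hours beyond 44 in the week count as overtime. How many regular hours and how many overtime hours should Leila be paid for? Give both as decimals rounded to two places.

Regular 44.00 hours, overtime 11.85 hours

Tue: 10:38–18:38 = 8 h 0 min; less 45 min break → 7 h 15 min
Wed: 10:20–20:59 = 10 h 39 min; less 45 min break → 9 h 54 min
Thu: 05:10–17:03 = 11 h 53 min; less 45 min break → 11 h 8 min
Fri: 05:22–13:58 = 8 h 36 min; less 45 min break → 7 h 51 min
Sat: 05:09–16:39 = 11 h 30 min; less 45 min break → 10 h 45 min
Sun: 08:43–18:26 = 9 h 43 min; less 45 min break → 8 h 58 min
Total worked: 55 h 51 min = 55.85 h.
Threshold 44 h → overtime 11 h 51 min, regular 44 h 0 min.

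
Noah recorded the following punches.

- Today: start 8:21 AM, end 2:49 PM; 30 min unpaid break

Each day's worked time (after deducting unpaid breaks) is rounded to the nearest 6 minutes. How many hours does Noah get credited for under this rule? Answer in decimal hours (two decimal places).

Today: 8:21 AM–2:49 PM = 6 h 28 min − 30 min = 5 h 58 min → rounds to 6 h 0 min

6.00 hours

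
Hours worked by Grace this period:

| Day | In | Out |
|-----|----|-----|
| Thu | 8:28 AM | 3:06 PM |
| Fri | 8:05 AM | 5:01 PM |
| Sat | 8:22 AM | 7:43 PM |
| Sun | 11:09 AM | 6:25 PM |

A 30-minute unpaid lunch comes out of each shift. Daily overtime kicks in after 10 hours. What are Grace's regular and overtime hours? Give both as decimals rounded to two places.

Regular 31.33 hours, overtime 0.85 hours

Thu: 8:28 AM–3:06 PM = 6 h 38 min; less 30 min break → 6 h 8 min
Fri: 8:05 AM–5:01 PM = 8 h 56 min; less 30 min break → 8 h 26 min
Sat: 8:22 AM–7:43 PM = 11 h 21 min; less 30 min break → 10 h 51 min
Sun: 11:09 AM–6:25 PM = 7 h 16 min; less 30 min break → 6 h 46 min
Thu reg 6 h 8 min / OT 0 h 0 min; Fri reg 8 h 26 min / OT 0 h 0 min; Sat reg 10 h 0 min / OT 0 h 51 min; Sun reg 6 h 46 min / OT 0 h 0 min.
Totals: regular 31 h 20 min, overtime 0 h 51 min.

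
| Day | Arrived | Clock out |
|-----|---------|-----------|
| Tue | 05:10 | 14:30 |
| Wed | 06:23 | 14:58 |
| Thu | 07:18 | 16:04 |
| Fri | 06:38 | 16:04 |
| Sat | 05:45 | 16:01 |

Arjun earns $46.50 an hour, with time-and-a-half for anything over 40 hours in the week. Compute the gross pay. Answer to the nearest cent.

Tue: 05:10–14:30 = 9 h 20 min
Wed: 06:23–14:58 = 8 h 35 min
Thu: 07:18–16:04 = 8 h 46 min
Fri: 06:38–16:04 = 9 h 26 min
Sat: 05:45–16:01 = 10 h 16 min
Total worked: 46 h 23 min = 2783 min.
Regular 40 h 0 min = 2400 min at $46.50/h; overtime 6 h 23 min = 383 min at $69.75/h.
Pay = (2400 × $46.50 + 383 × $69.75) ÷ 60 = $2305.24.

$2305.24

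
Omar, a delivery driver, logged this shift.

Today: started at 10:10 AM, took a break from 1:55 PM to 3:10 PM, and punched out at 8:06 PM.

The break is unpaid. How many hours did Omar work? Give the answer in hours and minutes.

Today: 10:10 AM–8:06 PM = 9 h 56 min; less 75 min break → 8 h 41 min

8 h 41 min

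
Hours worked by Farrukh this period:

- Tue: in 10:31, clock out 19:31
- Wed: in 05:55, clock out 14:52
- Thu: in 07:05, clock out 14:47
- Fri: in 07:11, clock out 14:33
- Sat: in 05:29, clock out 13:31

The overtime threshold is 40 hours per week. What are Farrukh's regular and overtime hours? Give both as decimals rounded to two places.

Regular 40.00 hours, overtime 1.05 hours

Tue: 10:31–19:31 = 9 h 0 min
Wed: 05:55–14:52 = 8 h 57 min
Thu: 07:05–14:47 = 7 h 42 min
Fri: 07:11–14:33 = 7 h 22 min
Sat: 05:29–13:31 = 8 h 2 min
Total worked: 41 h 3 min = 41.05 h.
Threshold 40 h → overtime 1 h 3 min, regular 40 h 0 min.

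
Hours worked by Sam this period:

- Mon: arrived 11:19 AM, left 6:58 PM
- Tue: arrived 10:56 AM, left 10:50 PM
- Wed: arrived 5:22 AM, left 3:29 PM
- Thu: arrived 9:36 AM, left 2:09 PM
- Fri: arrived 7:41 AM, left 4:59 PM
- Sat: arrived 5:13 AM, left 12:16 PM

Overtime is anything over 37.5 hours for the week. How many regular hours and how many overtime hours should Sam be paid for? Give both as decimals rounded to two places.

Regular 37.50 hours, overtime 13.07 hours

Mon: 11:19 AM–6:58 PM = 7 h 39 min
Tue: 10:56 AM–10:50 PM = 11 h 54 min
Wed: 5:22 AM–3:29 PM = 10 h 7 min
Thu: 9:36 AM–2:09 PM = 4 h 33 min
Fri: 7:41 AM–4:59 PM = 9 h 18 min
Sat: 5:13 AM–12:16 PM = 7 h 3 min
Total worked: 50 h 34 min = 50.57 h.
Threshold 37.5 h → overtime 13 h 4 min, regular 37 h 30 min.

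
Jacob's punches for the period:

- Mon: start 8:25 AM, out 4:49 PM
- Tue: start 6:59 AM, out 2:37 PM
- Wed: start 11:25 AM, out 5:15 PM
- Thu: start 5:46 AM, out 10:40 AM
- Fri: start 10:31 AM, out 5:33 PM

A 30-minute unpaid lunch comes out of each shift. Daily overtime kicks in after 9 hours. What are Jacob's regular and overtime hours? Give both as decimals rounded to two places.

Regular 31.30 hours, overtime 0.00 hours

Mon: 8:25 AM–4:49 PM = 8 h 24 min; less 30 min break → 7 h 54 min
Tue: 6:59 AM–2:37 PM = 7 h 38 min; less 30 min break → 7 h 8 min
Wed: 11:25 AM–5:15 PM = 5 h 50 min; less 30 min break → 5 h 20 min
Thu: 5:46 AM–10:40 AM = 4 h 54 min; less 30 min break → 4 h 24 min
Fri: 10:31 AM–5:33 PM = 7 h 2 min; less 30 min break → 6 h 32 min
Mon reg 7 h 54 min / OT 0 h 0 min; Tue reg 7 h 8 min / OT 0 h 0 min; Wed reg 5 h 20 min / OT 0 h 0 min; Thu reg 4 h 24 min / OT 0 h 0 min; Fri reg 6 h 32 min / OT 0 h 0 min.
Totals: regular 31 h 18 min, overtime 0 h 0 min.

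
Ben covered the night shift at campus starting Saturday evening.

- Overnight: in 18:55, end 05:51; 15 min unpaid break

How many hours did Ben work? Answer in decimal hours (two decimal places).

Overnight: 18:55 → midnight = 5 h 5 min; midnight → 05:51 = 5 h 51 min; span 10 h 56 min; less 15 min break → 10 h 41 min

10.68 hours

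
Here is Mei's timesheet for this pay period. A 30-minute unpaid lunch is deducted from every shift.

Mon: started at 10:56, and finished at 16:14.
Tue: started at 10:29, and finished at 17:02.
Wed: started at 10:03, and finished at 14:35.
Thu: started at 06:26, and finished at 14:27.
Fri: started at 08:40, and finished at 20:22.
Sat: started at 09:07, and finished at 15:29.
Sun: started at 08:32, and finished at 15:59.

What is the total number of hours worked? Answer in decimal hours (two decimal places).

Mon: 10:56–16:14 = 5 h 18 min; less 30 min break → 4 h 48 min
Tue: 10:29–17:02 = 6 h 33 min; less 30 min break → 6 h 3 min
Wed: 10:03–14:35 = 4 h 32 min; less 30 min break → 4 h 2 min
Thu: 06:26–14:27 = 8 h 1 min; less 30 min break → 7 h 31 min
Fri: 08:40–20:22 = 11 h 42 min; less 30 min break → 11 h 12 min
Sat: 09:07–15:29 = 6 h 22 min; less 30 min break → 5 h 52 min
Sun: 08:32–15:59 = 7 h 27 min; less 30 min break → 6 h 57 min
Total: 4 h 48 min + 6 h 3 min + 4 h 2 min + 7 h 31 min + 11 h 12 min + 5 h 52 min + 6 h 57 min = 46 h 25 min.

46.42 hours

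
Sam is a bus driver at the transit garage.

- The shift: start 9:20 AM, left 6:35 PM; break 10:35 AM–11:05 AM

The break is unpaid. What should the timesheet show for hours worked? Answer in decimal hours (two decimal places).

8.75 hours

The shift: 9:20 AM–6:35 PM = 9 h 15 min; less 30 min break → 8 h 45 min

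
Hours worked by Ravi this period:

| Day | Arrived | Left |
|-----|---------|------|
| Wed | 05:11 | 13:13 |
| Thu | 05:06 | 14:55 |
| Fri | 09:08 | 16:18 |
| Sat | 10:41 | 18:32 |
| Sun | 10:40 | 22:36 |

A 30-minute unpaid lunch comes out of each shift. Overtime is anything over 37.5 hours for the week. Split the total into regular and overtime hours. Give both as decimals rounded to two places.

Wed: 05:11–13:13 = 8 h 2 min; less 30 min break → 7 h 32 min
Thu: 05:06–14:55 = 9 h 49 min; less 30 min break → 9 h 19 min
Fri: 09:08–16:18 = 7 h 10 min; less 30 min break → 6 h 40 min
Sat: 10:41–18:32 = 7 h 51 min; less 30 min break → 7 h 21 min
Sun: 10:40–22:36 = 11 h 56 min; less 30 min break → 11 h 26 min
Total worked: 42 h 18 min = 42.30 h.
Threshold 37.5 h → overtime 4 h 48 min, regular 37 h 30 min.

Regular 37.50 hours, overtime 4.80 hours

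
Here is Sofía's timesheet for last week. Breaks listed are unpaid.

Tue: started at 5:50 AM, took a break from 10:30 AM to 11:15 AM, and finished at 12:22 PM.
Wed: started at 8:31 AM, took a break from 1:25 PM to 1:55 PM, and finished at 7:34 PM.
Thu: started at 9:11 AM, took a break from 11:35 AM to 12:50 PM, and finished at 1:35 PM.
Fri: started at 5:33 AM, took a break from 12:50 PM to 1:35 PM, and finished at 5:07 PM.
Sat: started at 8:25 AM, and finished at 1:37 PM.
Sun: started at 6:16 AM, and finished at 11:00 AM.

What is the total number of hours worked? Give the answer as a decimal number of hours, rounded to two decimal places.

40.23 hours

Tue: 5:50 AM–12:22 PM = 6 h 32 min; less 45 min break → 5 h 47 min
Wed: 8:31 AM–7:34 PM = 11 h 3 min; less 30 min break → 10 h 33 min
Thu: 9:11 AM–1:35 PM = 4 h 24 min; less 75 min break → 3 h 9 min
Fri: 5:33 AM–5:07 PM = 11 h 34 min; less 45 min break → 10 h 49 min
Sat: 8:25 AM–1:37 PM = 5 h 12 min
Sun: 6:16 AM–11:00 AM = 4 h 44 min
Total: 5 h 47 min + 10 h 33 min + 3 h 9 min + 10 h 49 min + 5 h 12 min + 4 h 44 min = 40 h 14 min.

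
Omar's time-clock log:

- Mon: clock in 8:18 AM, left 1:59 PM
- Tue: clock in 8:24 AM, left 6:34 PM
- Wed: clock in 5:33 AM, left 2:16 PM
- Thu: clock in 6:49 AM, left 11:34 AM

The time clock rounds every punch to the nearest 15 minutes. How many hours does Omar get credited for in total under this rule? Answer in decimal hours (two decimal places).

29.25 hours

Mon: in 8:18 AM→8:15 AM, out 1:59 PM→2:00 PM; 5 h 45 min
Tue: in 8:24 AM→8:30 AM, out 6:34 PM→6:30 PM; 10 h 0 min
Wed: in 5:33 AM→5:30 AM, out 2:16 PM→2:15 PM; 8 h 45 min
Thu: in 6:49 AM→6:45 AM, out 11:34 AM→11:30 AM; 4 h 45 min
Total credited: 29 h 15 min.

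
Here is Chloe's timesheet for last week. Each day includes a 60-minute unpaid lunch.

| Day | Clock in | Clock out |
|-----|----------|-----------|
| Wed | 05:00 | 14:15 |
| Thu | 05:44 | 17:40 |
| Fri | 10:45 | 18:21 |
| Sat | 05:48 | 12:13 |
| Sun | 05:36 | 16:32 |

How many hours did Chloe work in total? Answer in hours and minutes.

Wed: 05:00–14:15 = 9 h 15 min; less 60 min break → 8 h 15 min
Thu: 05:44–17:40 = 11 h 56 min; less 60 min break → 10 h 56 min
Fri: 10:45–18:21 = 7 h 36 min; less 60 min break → 6 h 36 min
Sat: 05:48–12:13 = 6 h 25 min; less 60 min break → 5 h 25 min
Sun: 05:36–16:32 = 10 h 56 min; less 60 min break → 9 h 56 min
Total: 8 h 15 min + 10 h 56 min + 6 h 36 min + 5 h 25 min + 9 h 56 min = 41 h 8 min.

41 h 8 min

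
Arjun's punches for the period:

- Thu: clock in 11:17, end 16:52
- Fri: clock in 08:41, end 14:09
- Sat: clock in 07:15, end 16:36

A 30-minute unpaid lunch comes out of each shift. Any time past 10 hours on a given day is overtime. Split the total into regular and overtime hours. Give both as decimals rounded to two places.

Regular 18.90 hours, overtime 0.00 hours

Thu: 11:17–16:52 = 5 h 35 min; less 30 min break → 5 h 5 min
Fri: 08:41–14:09 = 5 h 28 min; less 30 min break → 4 h 58 min
Sat: 07:15–16:36 = 9 h 21 min; less 30 min break → 8 h 51 min
Thu reg 5 h 5 min / OT 0 h 0 min; Fri reg 4 h 58 min / OT 0 h 0 min; Sat reg 8 h 51 min / OT 0 h 0 min.
Totals: regular 18 h 54 min, overtime 0 h 0 min.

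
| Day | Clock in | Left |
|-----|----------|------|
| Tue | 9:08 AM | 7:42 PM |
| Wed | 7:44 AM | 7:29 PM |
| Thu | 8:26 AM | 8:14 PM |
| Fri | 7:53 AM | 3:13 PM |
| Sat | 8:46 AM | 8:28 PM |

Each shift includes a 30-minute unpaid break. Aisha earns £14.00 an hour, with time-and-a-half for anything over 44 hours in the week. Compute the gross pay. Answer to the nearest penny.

£755.65

Tue: 9:08 AM–7:42 PM = 10 h 34 min; less 30 min break → 10 h 4 min
Wed: 7:44 AM–7:29 PM = 11 h 45 min; less 30 min break → 11 h 15 min
Thu: 8:26 AM–8:14 PM = 11 h 48 min; less 30 min break → 11 h 18 min
Fri: 7:53 AM–3:13 PM = 7 h 20 min; less 30 min break → 6 h 50 min
Sat: 8:46 AM–8:28 PM = 11 h 42 min; less 30 min break → 11 h 12 min
Total worked: 50 h 39 min = 3039 min.
Regular 44 h 0 min = 2640 min at £14.00/h; overtime 6 h 39 min = 399 min at £21.00/h.
Pay = (2640 × £14.00 + 399 × £21.00) ÷ 60 = £755.65.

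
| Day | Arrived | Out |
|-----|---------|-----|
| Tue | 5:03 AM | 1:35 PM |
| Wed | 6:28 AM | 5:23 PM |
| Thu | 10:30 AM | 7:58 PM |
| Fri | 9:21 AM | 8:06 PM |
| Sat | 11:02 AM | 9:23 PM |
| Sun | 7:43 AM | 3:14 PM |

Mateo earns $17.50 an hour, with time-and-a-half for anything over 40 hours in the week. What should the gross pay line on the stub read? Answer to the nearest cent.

$1160.25

Tue: 5:03 AM–1:35 PM = 8 h 32 min
Wed: 6:28 AM–5:23 PM = 10 h 55 min
Thu: 10:30 AM–7:58 PM = 9 h 28 min
Fri: 9:21 AM–8:06 PM = 10 h 45 min
Sat: 11:02 AM–9:23 PM = 10 h 21 min
Sun: 7:43 AM–3:14 PM = 7 h 31 min
Total worked: 57 h 32 min = 3452 min.
Regular 40 h 0 min = 2400 min at $17.50/h; overtime 17 h 32 min = 1052 min at $26.25/h.
Pay = (2400 × $17.50 + 1052 × $26.25) ÷ 60 = $1160.25.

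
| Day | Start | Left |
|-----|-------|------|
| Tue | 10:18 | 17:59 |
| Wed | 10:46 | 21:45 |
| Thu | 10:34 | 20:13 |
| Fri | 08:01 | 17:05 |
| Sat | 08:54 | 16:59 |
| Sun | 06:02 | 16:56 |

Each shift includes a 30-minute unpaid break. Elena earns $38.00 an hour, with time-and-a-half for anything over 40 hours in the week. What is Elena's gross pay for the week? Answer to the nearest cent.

$2281.90

Tue: 10:18–17:59 = 7 h 41 min; less 30 min break → 7 h 11 min
Wed: 10:46–21:45 = 10 h 59 min; less 30 min break → 10 h 29 min
Thu: 10:34–20:13 = 9 h 39 min; less 30 min break → 9 h 9 min
Fri: 08:01–17:05 = 9 h 4 min; less 30 min break → 8 h 34 min
Sat: 08:54–16:59 = 8 h 5 min; less 30 min break → 7 h 35 min
Sun: 06:02–16:56 = 10 h 54 min; less 30 min break → 10 h 24 min
Total worked: 53 h 22 min = 3202 min.
Regular 40 h 0 min = 2400 min at $38.00/h; overtime 13 h 22 min = 802 min at $57.00/h.
Pay = (2400 × $38.00 + 802 × $57.00) ÷ 60 = $2281.90.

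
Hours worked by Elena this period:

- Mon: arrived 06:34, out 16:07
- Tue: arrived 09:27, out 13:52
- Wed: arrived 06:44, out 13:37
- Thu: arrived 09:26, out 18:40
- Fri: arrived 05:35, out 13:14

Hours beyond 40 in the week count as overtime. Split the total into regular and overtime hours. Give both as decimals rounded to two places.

Regular 37.73 hours, overtime 0.00 hours

Mon: 06:34–16:07 = 9 h 33 min
Tue: 09:27–13:52 = 4 h 25 min
Wed: 06:44–13:37 = 6 h 53 min
Thu: 09:26–18:40 = 9 h 14 min
Fri: 05:35–13:14 = 7 h 39 min
Total worked: 37 h 44 min = 37.73 h.
Threshold 40 h → overtime 0 h 0 min, regular 37 h 44 min.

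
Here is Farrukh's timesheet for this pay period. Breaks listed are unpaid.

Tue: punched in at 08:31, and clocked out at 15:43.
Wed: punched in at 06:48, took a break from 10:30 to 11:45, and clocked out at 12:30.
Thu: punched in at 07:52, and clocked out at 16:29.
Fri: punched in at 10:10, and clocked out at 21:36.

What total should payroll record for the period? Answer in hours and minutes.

Tue: 08:31–15:43 = 7 h 12 min
Wed: 06:48–12:30 = 5 h 42 min; less 75 min break → 4 h 27 min
Thu: 07:52–16:29 = 8 h 37 min
Fri: 10:10–21:36 = 11 h 26 min
Total: 7 h 12 min + 4 h 27 min + 8 h 37 min + 11 h 26 min = 31 h 42 min.

31 h 42 min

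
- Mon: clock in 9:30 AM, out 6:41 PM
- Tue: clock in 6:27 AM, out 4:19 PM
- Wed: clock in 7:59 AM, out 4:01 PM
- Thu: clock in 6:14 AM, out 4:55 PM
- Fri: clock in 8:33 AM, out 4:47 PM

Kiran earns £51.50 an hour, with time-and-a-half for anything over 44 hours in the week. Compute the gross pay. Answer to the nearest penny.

£2420.50

Mon: 9:30 AM–6:41 PM = 9 h 11 min
Tue: 6:27 AM–4:19 PM = 9 h 52 min
Wed: 7:59 AM–4:01 PM = 8 h 2 min
Thu: 6:14 AM–4:55 PM = 10 h 41 min
Fri: 8:33 AM–4:47 PM = 8 h 14 min
Total worked: 46 h 0 min = 2760 min.
Regular 44 h 0 min = 2640 min at £51.50/h; overtime 2 h 0 min = 120 min at £77.25/h.
Pay = (2640 × £51.50 + 120 × £77.25) ÷ 60 = £2420.50.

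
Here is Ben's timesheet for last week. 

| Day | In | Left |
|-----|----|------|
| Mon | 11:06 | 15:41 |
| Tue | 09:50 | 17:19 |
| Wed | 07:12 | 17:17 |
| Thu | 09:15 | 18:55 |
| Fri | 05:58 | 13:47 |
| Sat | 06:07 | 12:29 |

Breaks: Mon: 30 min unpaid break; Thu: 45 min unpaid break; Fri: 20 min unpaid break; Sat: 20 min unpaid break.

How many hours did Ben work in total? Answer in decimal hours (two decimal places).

Mon: 11:06–15:41 = 4 h 35 min; less 30 min break → 4 h 5 min
Tue: 09:50–17:19 = 7 h 29 min
Wed: 07:12–17:17 = 10 h 5 min
Thu: 09:15–18:55 = 9 h 40 min; less 45 min break → 8 h 55 min
Fri: 05:58–13:47 = 7 h 49 min; less 20 min break → 7 h 29 min
Sat: 06:07–12:29 = 6 h 22 min; less 20 min break → 6 h 2 min
Total: 4 h 5 min + 7 h 29 min + 10 h 5 min + 8 h 55 min + 7 h 29 min + 6 h 2 min = 44 h 5 min.

44.08 hours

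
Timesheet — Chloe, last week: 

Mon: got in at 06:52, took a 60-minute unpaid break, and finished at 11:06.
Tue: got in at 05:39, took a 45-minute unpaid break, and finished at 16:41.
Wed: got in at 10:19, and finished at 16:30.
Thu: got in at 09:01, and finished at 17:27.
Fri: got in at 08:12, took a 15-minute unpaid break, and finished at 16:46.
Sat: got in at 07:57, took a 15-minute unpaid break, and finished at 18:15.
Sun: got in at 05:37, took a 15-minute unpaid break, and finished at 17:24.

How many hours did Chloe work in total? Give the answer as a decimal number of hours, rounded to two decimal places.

58.03 hours

Mon: 06:52–11:06 = 4 h 14 min; less 60 min break → 3 h 14 min
Tue: 05:39–16:41 = 11 h 2 min; less 45 min break → 10 h 17 min
Wed: 10:19–16:30 = 6 h 11 min
Thu: 09:01–17:27 = 8 h 26 min
Fri: 08:12–16:46 = 8 h 34 min; less 15 min break → 8 h 19 min
Sat: 07:57–18:15 = 10 h 18 min; less 15 min break → 10 h 3 min
Sun: 05:37–17:24 = 11 h 47 min; less 15 min break → 11 h 32 min
Total: 3 h 14 min + 10 h 17 min + 6 h 11 min + 8 h 26 min + 8 h 19 min + 10 h 3 min + 11 h 32 min = 58 h 2 min.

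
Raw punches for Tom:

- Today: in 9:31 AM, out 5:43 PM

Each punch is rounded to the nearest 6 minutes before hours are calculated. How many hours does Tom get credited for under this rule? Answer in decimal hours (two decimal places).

Today: in 9:31 AM→9:30 AM, out 5:43 PM→5:42 PM; 8 h 12 min

8.20 hours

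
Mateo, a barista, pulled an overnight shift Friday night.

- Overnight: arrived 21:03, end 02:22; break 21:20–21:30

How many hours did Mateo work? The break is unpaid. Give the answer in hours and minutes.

5 h 9 min

Overnight: 21:03 → midnight = 2 h 57 min; midnight → 02:22 = 2 h 22 min; span 5 h 19 min; less 10 min break → 5 h 9 min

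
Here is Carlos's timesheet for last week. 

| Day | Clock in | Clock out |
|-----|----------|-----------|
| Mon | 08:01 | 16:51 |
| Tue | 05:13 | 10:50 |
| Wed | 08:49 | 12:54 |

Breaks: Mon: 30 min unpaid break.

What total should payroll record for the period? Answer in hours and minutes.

18 h 2 min

Mon: 08:01–16:51 = 8 h 50 min; less 30 min break → 8 h 20 min
Tue: 05:13–10:50 = 5 h 37 min
Wed: 08:49–12:54 = 4 h 5 min
Total: 8 h 20 min + 5 h 37 min + 4 h 5 min = 18 h 2 min.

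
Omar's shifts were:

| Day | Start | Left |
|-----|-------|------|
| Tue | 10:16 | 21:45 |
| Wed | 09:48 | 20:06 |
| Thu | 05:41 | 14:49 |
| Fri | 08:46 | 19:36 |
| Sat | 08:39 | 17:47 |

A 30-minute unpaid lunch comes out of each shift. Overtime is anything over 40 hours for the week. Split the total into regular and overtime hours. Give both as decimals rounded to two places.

Tue: 10:16–21:45 = 11 h 29 min; less 30 min break → 10 h 59 min
Wed: 09:48–20:06 = 10 h 18 min; less 30 min break → 9 h 48 min
Thu: 05:41–14:49 = 9 h 8 min; less 30 min break → 8 h 38 min
Fri: 08:46–19:36 = 10 h 50 min; less 30 min break → 10 h 20 min
Sat: 08:39–17:47 = 9 h 8 min; less 30 min break → 8 h 38 min
Total worked: 48 h 23 min = 48.38 h.
Threshold 40 h → overtime 8 h 23 min, regular 40 h 0 min.

Regular 40.00 hours, overtime 8.38 hours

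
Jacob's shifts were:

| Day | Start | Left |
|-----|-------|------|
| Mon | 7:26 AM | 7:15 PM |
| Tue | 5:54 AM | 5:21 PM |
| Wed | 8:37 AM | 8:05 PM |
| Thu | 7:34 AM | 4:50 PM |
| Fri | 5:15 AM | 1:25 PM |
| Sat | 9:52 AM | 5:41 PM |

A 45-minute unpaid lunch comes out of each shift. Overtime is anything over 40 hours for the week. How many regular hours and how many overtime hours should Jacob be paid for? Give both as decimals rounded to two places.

Mon: 7:26 AM–7:15 PM = 11 h 49 min; less 45 min break → 11 h 4 min
Tue: 5:54 AM–5:21 PM = 11 h 27 min; less 45 min break → 10 h 42 min
Wed: 8:37 AM–8:05 PM = 11 h 28 min; less 45 min break → 10 h 43 min
Thu: 7:34 AM–4:50 PM = 9 h 16 min; less 45 min break → 8 h 31 min
Fri: 5:15 AM–1:25 PM = 8 h 10 min; less 45 min break → 7 h 25 min
Sat: 9:52 AM–5:41 PM = 7 h 49 min; less 45 min break → 7 h 4 min
Total worked: 55 h 29 min = 55.48 h.
Threshold 40 h → overtime 15 h 29 min, regular 40 h 0 min.

Regular 40.00 hours, overtime 15.48 hours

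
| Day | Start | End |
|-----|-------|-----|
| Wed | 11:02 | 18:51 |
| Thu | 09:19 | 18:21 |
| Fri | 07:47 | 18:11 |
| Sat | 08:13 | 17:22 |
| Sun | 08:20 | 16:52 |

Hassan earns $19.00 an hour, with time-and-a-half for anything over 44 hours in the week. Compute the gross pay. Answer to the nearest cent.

Wed: 11:02–18:51 = 7 h 49 min
Thu: 09:19–18:21 = 9 h 2 min
Fri: 07:47–18:11 = 10 h 24 min
Sat: 08:13–17:22 = 9 h 9 min
Sun: 08:20–16:52 = 8 h 32 min
Total worked: 44 h 56 min = 2696 min.
Regular 44 h 0 min = 2640 min at $19.00/h; overtime 0 h 56 min = 56 min at $28.50/h.
Pay = (2640 × $19.00 + 56 × $28.50) ÷ 60 = $862.60.

$862.60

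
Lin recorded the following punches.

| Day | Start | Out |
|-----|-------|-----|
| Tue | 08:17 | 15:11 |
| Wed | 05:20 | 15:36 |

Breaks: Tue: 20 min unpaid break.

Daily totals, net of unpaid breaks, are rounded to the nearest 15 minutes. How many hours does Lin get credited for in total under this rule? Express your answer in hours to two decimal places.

16.75 hours

Tue: 08:17–15:11 = 6 h 54 min − 20 min = 6 h 34 min → rounds to 6 h 30 min
Wed: 05:20–15:36 = 10 h 16 min → rounds to 10 h 15 min
Total credited: 16 h 45 min.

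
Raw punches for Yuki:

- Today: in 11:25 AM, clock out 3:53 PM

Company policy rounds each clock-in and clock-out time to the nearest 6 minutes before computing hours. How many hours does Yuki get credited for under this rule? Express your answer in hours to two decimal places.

Today: in 11:25 AM→11:24 AM, out 3:53 PM→3:54 PM; 4 h 30 min

4.50 hours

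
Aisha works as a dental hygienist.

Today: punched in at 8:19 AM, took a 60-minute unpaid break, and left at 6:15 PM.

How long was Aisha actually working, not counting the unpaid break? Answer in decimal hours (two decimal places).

Today: 8:19 AM–6:15 PM = 9 h 56 min; less 60 min break → 8 h 56 min

8.93 hours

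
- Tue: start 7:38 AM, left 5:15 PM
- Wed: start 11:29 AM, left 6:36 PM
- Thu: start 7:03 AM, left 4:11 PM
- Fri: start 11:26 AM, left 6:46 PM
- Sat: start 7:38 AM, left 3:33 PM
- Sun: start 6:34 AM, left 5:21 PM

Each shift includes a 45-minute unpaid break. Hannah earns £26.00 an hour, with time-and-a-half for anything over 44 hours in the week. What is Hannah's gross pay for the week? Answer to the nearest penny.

£1276.60

Tue: 7:38 AM–5:15 PM = 9 h 37 min; less 45 min break → 8 h 52 min
Wed: 11:29 AM–6:36 PM = 7 h 7 min; less 45 min break → 6 h 22 min
Thu: 7:03 AM–4:11 PM = 9 h 8 min; less 45 min break → 8 h 23 min
Fri: 11:26 AM–6:46 PM = 7 h 20 min; less 45 min break → 6 h 35 min
Sat: 7:38 AM–3:33 PM = 7 h 55 min; less 45 min break → 7 h 10 min
Sun: 6:34 AM–5:21 PM = 10 h 47 min; less 45 min break → 10 h 2 min
Total worked: 47 h 24 min = 2844 min.
Regular 44 h 0 min = 2640 min at £26.00/h; overtime 3 h 24 min = 204 min at £39.00/h.
Pay = (2640 × £26.00 + 204 × £39.00) ÷ 60 = £1276.60.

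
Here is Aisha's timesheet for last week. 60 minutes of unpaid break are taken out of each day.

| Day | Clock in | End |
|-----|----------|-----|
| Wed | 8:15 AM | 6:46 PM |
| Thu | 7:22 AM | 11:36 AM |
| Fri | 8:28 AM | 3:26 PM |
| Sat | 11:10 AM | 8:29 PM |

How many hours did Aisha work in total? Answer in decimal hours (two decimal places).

27.03 hours

Wed: 8:15 AM–6:46 PM = 10 h 31 min; less 60 min break → 9 h 31 min
Thu: 7:22 AM–11:36 AM = 4 h 14 min; less 60 min break → 3 h 14 min
Fri: 8:28 AM–3:26 PM = 6 h 58 min; less 60 min break → 5 h 58 min
Sat: 11:10 AM–8:29 PM = 9 h 19 min; less 60 min break → 8 h 19 min
Total: 9 h 31 min + 3 h 14 min + 5 h 58 min + 8 h 19 min = 27 h 2 min.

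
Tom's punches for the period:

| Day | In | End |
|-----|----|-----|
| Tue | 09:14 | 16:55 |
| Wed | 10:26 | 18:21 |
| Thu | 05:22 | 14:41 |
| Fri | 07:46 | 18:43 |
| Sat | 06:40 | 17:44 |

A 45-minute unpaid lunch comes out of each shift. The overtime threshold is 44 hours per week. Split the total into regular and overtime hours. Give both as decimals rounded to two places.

Tue: 09:14–16:55 = 7 h 41 min; less 45 min break → 6 h 56 min
Wed: 10:26–18:21 = 7 h 55 min; less 45 min break → 7 h 10 min
Thu: 05:22–14:41 = 9 h 19 min; less 45 min break → 8 h 34 min
Fri: 07:46–18:43 = 10 h 57 min; less 45 min break → 10 h 12 min
Sat: 06:40–17:44 = 11 h 4 min; less 45 min break → 10 h 19 min
Total worked: 43 h 11 min = 43.18 h.
Threshold 44 h → overtime 0 h 0 min, regular 43 h 11 min.

Regular 43.18 hours, overtime 0.00 hours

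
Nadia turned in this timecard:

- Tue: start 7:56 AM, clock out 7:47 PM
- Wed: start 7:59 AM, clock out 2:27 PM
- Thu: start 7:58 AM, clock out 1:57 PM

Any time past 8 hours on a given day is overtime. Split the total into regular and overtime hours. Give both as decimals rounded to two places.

Regular 20.45 hours, overtime 3.85 hours

Tue: 7:56 AM–7:47 PM = 11 h 51 min
Wed: 7:59 AM–2:27 PM = 6 h 28 min
Thu: 7:58 AM–1:57 PM = 5 h 59 min
Tue reg 8 h 0 min / OT 3 h 51 min; Wed reg 6 h 28 min / OT 0 h 0 min; Thu reg 5 h 59 min / OT 0 h 0 min.
Totals: regular 20 h 27 min, overtime 3 h 51 min.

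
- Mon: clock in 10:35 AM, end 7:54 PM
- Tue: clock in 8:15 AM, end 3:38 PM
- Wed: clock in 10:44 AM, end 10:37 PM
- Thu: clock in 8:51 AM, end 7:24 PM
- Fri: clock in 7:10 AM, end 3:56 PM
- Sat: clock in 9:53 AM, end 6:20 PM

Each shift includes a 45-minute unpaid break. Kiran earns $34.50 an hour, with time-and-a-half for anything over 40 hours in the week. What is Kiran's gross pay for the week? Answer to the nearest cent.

Mon: 10:35 AM–7:54 PM = 9 h 19 min; less 45 min break → 8 h 34 min
Tue: 8:15 AM–3:38 PM = 7 h 23 min; less 45 min break → 6 h 38 min
Wed: 10:44 AM–10:37 PM = 11 h 53 min; less 45 min break → 11 h 8 min
Thu: 8:51 AM–7:24 PM = 10 h 33 min; less 45 min break → 9 h 48 min
Fri: 7:10 AM–3:56 PM = 8 h 46 min; less 45 min break → 8 h 1 min
Sat: 9:53 AM–6:20 PM = 8 h 27 min; less 45 min break → 7 h 42 min
Total worked: 51 h 51 min = 3111 min.
Regular 40 h 0 min = 2400 min at $34.50/h; overtime 11 h 51 min = 711 min at $51.75/h.
Pay = (2400 × $34.50 + 711 × $51.75) ÷ 60 = $1993.24.

$1993.24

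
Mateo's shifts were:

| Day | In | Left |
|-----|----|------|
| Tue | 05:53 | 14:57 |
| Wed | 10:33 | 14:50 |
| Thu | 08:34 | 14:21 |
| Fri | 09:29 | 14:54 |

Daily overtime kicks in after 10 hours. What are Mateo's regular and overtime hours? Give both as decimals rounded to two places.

Tue: 05:53–14:57 = 9 h 4 min
Wed: 10:33–14:50 = 4 h 17 min
Thu: 08:34–14:21 = 5 h 47 min
Fri: 09:29–14:54 = 5 h 25 min
Tue reg 9 h 4 min / OT 0 h 0 min; Wed reg 4 h 17 min / OT 0 h 0 min; Thu reg 5 h 47 min / OT 0 h 0 min; Fri reg 5 h 25 min / OT 0 h 0 min.
Totals: regular 24 h 33 min, overtime 0 h 0 min.

Regular 24.55 hours, overtime 0.00 hours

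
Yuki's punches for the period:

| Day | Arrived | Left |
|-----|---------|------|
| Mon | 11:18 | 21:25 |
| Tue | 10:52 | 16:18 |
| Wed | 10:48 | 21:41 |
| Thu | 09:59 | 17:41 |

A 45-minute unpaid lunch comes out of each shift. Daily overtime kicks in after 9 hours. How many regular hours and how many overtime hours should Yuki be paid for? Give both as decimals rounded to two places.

Mon: 11:18–21:25 = 10 h 7 min; less 45 min break → 9 h 22 min
Tue: 10:52–16:18 = 5 h 26 min; less 45 min break → 4 h 41 min
Wed: 10:48–21:41 = 10 h 53 min; less 45 min break → 10 h 8 min
Thu: 09:59–17:41 = 7 h 42 min; less 45 min break → 6 h 57 min
Mon reg 9 h 0 min / OT 0 h 22 min; Tue reg 4 h 41 min / OT 0 h 0 min; Wed reg 9 h 0 min / OT 1 h 8 min; Thu reg 6 h 57 min / OT 0 h 0 min.
Totals: regular 29 h 38 min, overtime 1 h 30 min.

Regular 29.63 hours, overtime 1.50 hours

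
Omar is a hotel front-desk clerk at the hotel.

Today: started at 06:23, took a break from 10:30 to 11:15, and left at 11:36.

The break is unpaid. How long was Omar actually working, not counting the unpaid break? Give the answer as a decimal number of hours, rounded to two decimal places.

Today: 06:23–11:36 = 5 h 13 min; less 45 min break → 4 h 28 min

4.47 hours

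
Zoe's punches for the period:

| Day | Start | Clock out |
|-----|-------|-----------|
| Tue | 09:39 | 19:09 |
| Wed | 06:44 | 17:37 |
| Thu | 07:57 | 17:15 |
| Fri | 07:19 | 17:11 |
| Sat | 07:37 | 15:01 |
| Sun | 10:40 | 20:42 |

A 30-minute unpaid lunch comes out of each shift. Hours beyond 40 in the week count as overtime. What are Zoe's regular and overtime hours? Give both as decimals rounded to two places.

Tue: 09:39–19:09 = 9 h 30 min; less 30 min break → 9 h 0 min
Wed: 06:44–17:37 = 10 h 53 min; less 30 min break → 10 h 23 min
Thu: 07:57–17:15 = 9 h 18 min; less 30 min break → 8 h 48 min
Fri: 07:19–17:11 = 9 h 52 min; less 30 min break → 9 h 22 min
Sat: 07:37–15:01 = 7 h 24 min; less 30 min break → 6 h 54 min
Sun: 10:40–20:42 = 10 h 2 min; less 30 min break → 9 h 32 min
Total worked: 53 h 59 min = 53.98 h.
Threshold 40 h → overtime 13 h 59 min, regular 40 h 0 min.

Regular 40.00 hours, overtime 13.98 hours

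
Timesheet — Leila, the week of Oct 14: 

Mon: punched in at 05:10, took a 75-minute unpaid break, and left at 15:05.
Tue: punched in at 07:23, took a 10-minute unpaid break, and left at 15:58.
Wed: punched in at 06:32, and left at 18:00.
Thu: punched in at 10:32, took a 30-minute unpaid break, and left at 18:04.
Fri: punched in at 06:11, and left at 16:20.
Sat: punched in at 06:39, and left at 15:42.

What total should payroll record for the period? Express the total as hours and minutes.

54 h 47 min

Mon: 05:10–15:05 = 9 h 55 min; less 75 min break → 8 h 40 min
Tue: 07:23–15:58 = 8 h 35 min; less 10 min break → 8 h 25 min
Wed: 06:32–18:00 = 11 h 28 min
Thu: 10:32–18:04 = 7 h 32 min; less 30 min break → 7 h 2 min
Fri: 06:11–16:20 = 10 h 9 min
Sat: 06:39–15:42 = 9 h 3 min
Total: 8 h 40 min + 8 h 25 min + 11 h 28 min + 7 h 2 min + 10 h 9 min + 9 h 3 min = 54 h 47 min.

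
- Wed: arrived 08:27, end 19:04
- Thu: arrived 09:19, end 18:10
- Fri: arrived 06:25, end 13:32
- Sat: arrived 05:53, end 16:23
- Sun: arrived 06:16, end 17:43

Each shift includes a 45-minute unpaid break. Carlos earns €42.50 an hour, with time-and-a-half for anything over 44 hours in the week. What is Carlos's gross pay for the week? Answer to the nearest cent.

Wed: 08:27–19:04 = 10 h 37 min; less 45 min break → 9 h 52 min
Thu: 09:19–18:10 = 8 h 51 min; less 45 min break → 8 h 6 min
Fri: 06:25–13:32 = 7 h 7 min; less 45 min break → 6 h 22 min
Sat: 05:53–16:23 = 10 h 30 min; less 45 min break → 9 h 45 min
Sun: 06:16–17:43 = 11 h 27 min; less 45 min break → 10 h 42 min
Total worked: 44 h 47 min = 2687 min.
Regular 44 h 0 min = 2640 min at €42.50/h; overtime 0 h 47 min = 47 min at €63.75/h.
Pay = (2640 × €42.50 + 47 × €63.75) ÷ 60 = €1919.94.

€1919.94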